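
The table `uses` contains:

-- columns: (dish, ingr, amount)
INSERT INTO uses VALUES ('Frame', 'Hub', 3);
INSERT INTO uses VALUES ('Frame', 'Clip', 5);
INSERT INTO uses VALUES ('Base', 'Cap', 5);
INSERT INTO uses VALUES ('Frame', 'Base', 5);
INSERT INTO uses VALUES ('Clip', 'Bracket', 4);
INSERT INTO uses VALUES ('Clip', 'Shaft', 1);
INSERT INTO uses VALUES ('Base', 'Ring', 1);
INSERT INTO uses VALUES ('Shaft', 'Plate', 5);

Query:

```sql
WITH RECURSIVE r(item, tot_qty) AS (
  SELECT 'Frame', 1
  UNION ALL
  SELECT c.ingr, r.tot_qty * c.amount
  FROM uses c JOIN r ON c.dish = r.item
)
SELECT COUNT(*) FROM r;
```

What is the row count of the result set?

Base: (Frame, tot_qty=1).
Iteration 1: components of {Frame} -> Base = 1*5 = 5, Clip = 1*5 = 5, Hub = 1*3 = 3.
Iteration 2: components of {Base,Clip,Hub} -> Bracket = 5*4 = 20, Cap = 5*5 = 25, Ring = 5*1 = 5, Shaft = 5*1 = 5.
Iteration 3: components of {Bracket,Cap,Ring,Shaft} -> Plate = 5*5 = 25.
Iteration 4: no further components; recursion stops.
Total rows emitted: 9.

9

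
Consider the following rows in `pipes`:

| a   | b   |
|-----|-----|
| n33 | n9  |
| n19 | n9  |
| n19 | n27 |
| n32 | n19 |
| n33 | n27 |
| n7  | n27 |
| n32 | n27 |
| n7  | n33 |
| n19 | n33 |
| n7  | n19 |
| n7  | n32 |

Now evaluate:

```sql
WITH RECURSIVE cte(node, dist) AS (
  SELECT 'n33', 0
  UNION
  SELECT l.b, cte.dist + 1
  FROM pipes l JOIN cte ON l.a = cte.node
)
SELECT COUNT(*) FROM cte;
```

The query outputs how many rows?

Base: (n33, dist=0).
Iteration 1: edges from {n33} -> (n27, dist=1), (n9, dist=1).
Iteration 2: no outgoing edges from {n27,n9}; recursion stops.
Total rows emitted: 3.

3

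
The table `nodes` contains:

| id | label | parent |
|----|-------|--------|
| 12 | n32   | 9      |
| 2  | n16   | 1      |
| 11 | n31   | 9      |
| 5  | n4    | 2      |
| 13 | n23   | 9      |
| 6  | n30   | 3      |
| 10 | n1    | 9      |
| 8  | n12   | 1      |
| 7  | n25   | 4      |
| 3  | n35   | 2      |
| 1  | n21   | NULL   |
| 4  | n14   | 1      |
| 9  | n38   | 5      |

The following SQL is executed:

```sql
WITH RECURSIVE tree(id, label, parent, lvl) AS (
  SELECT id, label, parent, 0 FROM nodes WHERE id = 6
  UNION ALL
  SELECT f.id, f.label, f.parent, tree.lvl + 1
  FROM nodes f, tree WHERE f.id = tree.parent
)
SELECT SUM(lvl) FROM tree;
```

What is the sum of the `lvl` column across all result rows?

Base: id=6 (n30), parent=3, lvl 0.
Iteration 1: join on id=3 -> n35 (id 3, parent=2, lvl 1).
Iteration 2: join on id=2 -> n16 (id 2, parent=1, lvl 2).
Iteration 3: join on id=1 -> n21 (id 1, parent=NULL, lvl 3).
Iteration 4: parent is NULL; no match; recursion stops.
SUM(lvl) = 0 + 1 + 2 + 3 = 6.

6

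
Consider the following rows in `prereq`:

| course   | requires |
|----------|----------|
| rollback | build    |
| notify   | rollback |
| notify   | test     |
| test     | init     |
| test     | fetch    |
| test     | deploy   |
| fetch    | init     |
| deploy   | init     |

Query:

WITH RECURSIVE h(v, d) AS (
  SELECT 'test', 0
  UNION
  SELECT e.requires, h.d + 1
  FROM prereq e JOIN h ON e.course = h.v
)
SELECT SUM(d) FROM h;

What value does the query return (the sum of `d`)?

Base: (test, d=0).
Iteration 1: edges from {test} -> (deploy, d=1), (fetch, d=1), (init, d=1).
Iteration 2: edges from {deploy,fetch,init} -> (init, d=2). [UNION drops 1 duplicate row(s)]
Iteration 3: no outgoing edges from {init}; recursion stops.
SUM(d) = 0 + 1 + 1 + 1 + 2 = 5.

5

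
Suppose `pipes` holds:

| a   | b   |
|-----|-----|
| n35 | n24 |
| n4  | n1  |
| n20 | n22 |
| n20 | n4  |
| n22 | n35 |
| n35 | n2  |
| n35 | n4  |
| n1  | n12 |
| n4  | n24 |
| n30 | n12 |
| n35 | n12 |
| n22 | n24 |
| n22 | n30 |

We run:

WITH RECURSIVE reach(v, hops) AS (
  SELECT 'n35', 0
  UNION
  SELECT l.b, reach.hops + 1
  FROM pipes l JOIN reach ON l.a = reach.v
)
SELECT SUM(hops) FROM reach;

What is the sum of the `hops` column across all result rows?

Base: (n35, hops=0).
Iteration 1: edges from {n35} -> (n12, hops=1), (n2, hops=1), (n24, hops=1), (n4, hops=1).
Iteration 2: edges from {n12,n2,n24,n4} -> (n1, hops=2), (n24, hops=2).
Iteration 3: edges from {n1,n24} -> (n12, hops=3).
Iteration 4: no outgoing edges from {n12}; recursion stops.
SUM(hops) = 0 + 1 + 1 + 1 + 1 + 2 + 2 + 3 = 11.

11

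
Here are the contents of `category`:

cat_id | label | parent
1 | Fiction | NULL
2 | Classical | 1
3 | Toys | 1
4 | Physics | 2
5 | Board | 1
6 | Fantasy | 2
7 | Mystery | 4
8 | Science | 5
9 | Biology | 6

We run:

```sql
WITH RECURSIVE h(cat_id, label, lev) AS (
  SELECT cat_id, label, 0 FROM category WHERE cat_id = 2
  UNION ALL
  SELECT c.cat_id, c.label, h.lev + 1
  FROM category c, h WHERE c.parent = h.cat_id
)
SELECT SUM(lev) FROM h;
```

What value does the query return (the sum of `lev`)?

Base: cat_id=2 (Classical) at lev 0.
Iteration 1: rows with parent in {2} -> Physics (id 4, lev 1), Fantasy (id 6, lev 1).
Iteration 2: rows with parent in {4,6} -> Mystery (id 7, lev 2), Biology (id 9, lev 2).
Iteration 3: no rows with parent in {7,9}; recursion stops.
SUM(lev) = 0 + 1 + 1 + 2 + 2 = 6.

6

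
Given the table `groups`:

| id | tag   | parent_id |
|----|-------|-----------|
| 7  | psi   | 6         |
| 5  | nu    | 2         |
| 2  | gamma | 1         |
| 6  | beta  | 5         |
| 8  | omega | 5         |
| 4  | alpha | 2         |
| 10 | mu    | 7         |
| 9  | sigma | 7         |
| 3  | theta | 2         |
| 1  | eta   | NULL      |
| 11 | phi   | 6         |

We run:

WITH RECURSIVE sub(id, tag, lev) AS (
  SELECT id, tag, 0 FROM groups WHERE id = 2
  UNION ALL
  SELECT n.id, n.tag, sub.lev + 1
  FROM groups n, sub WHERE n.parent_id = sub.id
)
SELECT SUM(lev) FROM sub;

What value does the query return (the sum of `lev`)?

Base: id=2 (gamma) at lev 0.
Iteration 1: rows with parent_id in {2} -> theta (id 3, lev 1), alpha (id 4, lev 1), nu (id 5, lev 1).
Iteration 2: rows with parent_id in {3,4,5} -> beta (id 6, lev 2), omega (id 8, lev 2).
Iteration 3: rows with parent_id in {6,8} -> psi (id 7, lev 3), phi (id 11, lev 3).
Iteration 4: rows with parent_id in {7,11} -> sigma (id 9, lev 4), mu (id 10, lev 4).
Iteration 5: no rows with parent_id in {9,10}; recursion stops.
SUM(lev) = 0 + 1 + 1 + 1 + 2 + 2 + 3 + 3 + 4 + 4 = 21.

21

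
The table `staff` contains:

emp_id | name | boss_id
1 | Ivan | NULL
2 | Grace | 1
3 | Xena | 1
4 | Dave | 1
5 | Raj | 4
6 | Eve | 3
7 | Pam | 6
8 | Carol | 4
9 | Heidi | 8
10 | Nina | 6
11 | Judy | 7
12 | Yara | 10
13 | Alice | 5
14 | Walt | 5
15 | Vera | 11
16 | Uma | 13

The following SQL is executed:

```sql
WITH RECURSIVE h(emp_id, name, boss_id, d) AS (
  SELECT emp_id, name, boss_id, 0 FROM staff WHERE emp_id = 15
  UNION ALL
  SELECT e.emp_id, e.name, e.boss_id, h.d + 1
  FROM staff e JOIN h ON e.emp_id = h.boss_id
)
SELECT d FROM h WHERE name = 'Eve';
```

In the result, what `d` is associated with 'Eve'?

3

Base: emp_id=15 (Vera), boss_id=11, d 0.
Iteration 1: join on emp_id=11 -> Judy (id 11, boss_id=7, d 1).
Iteration 2: join on emp_id=7 -> Pam (id 7, boss_id=6, d 2).
Iteration 3: join on emp_id=6 -> Eve (id 6, boss_id=3, d 3).
Iteration 4: join on emp_id=3 -> Xena (id 3, boss_id=1, d 4).
Iteration 5: join on emp_id=1 -> Ivan (id 1, boss_id=NULL, d 5).
Iteration 6: boss_id is NULL; no match; recursion stops.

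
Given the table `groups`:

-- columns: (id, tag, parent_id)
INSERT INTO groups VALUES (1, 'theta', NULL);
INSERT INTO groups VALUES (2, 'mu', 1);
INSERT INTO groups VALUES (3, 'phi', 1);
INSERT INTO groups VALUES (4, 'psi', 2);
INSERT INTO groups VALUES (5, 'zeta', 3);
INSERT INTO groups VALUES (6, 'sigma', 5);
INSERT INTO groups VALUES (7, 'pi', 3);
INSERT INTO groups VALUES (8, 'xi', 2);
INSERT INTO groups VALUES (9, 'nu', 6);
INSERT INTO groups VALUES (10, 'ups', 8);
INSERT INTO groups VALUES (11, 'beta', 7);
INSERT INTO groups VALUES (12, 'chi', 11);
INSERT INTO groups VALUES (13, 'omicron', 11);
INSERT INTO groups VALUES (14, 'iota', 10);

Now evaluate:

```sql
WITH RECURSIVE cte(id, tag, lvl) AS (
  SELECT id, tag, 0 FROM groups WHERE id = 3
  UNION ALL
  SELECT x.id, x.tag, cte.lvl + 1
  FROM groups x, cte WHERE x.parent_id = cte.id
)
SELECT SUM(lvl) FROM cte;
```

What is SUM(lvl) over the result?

15

Base: id=3 (phi) at lvl 0.
Iteration 1: rows with parent_id in {3} -> zeta (id 5, lvl 1), pi (id 7, lvl 1).
Iteration 2: rows with parent_id in {5,7} -> sigma (id 6, lvl 2), beta (id 11, lvl 2).
Iteration 3: rows with parent_id in {6,11} -> nu (id 9, lvl 3), chi (id 12, lvl 3), omicron (id 13, lvl 3).
Iteration 4: no rows with parent_id in {9,12,13}; recursion stops.
SUM(lvl) = 0 + 1 + 1 + 2 + 2 + 3 + 3 + 3 = 15.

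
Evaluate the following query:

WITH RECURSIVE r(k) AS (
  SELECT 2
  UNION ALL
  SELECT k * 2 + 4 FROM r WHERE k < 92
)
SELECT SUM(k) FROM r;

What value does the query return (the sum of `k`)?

Base: k=2.
Iteration 1: 2 < 92 holds -> k = 2 * 2 + 4 = 8.
Iteration 2: 8 < 92 holds -> k = 8 * 2 + 4 = 20.
Iteration 3: 20 < 92 holds -> k = 20 * 2 + 4 = 44.
Iteration 4: 44 < 92 holds -> k = 44 * 2 + 4 = 92.
Iteration 5: 92 < 92 fails; recursion stops.
SUM(k) = 2 + 8 + 20 + 44 + 92 = 166.

166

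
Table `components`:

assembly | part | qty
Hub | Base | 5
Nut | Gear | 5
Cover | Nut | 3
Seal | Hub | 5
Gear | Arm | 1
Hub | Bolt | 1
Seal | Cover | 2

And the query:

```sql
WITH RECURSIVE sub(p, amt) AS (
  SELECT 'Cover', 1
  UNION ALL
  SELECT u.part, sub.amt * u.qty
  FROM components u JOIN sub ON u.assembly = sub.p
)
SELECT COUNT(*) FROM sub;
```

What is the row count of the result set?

4

Base: (Cover, amt=1).
Iteration 1: components of {Cover} -> Nut = 1*3 = 3.
Iteration 2: components of {Nut} -> Gear = 3*5 = 15.
Iteration 3: components of {Gear} -> Arm = 15*1 = 15.
Iteration 4: no further components; recursion stops.
Total rows emitted: 4.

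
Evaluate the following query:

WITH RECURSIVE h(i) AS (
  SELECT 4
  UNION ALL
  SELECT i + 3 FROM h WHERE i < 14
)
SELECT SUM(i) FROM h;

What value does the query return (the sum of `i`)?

50

Base: i=4.
Iteration 1: 4 < 14 holds -> i = 4 + 3 = 7.
Iteration 2: 7 < 14 holds -> i = 7 + 3 = 10.
Iteration 3: 10 < 14 holds -> i = 10 + 3 = 13.
Iteration 4: 13 < 14 holds -> i = 13 + 3 = 16.
Iteration 5: 16 < 14 fails; recursion stops.
SUM(i) = 4 + 7 + 10 + 13 + 16 = 50.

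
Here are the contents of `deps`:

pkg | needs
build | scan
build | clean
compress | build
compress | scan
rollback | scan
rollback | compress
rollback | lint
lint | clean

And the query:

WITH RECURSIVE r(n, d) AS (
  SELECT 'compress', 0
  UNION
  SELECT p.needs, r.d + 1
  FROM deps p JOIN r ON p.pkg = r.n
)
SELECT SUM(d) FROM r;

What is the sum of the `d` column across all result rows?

Base: (compress, d=0).
Iteration 1: edges from {compress} -> (build, d=1), (scan, d=1).
Iteration 2: edges from {build,scan} -> (clean, d=2), (scan, d=2).
Iteration 3: no outgoing edges from {clean,scan}; recursion stops.
SUM(d) = 0 + 1 + 1 + 2 + 2 = 6.

6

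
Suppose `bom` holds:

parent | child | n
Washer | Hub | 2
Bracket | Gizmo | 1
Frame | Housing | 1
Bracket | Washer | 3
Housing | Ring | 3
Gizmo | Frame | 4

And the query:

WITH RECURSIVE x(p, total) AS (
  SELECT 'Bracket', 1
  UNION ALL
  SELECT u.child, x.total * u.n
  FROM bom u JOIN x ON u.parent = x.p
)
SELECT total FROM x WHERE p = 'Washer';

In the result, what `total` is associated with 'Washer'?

Base: (Bracket, total=1).
Iteration 1: components of {Bracket} -> Gizmo = 1*1 = 1, Washer = 1*3 = 3.
Iteration 2: components of {Gizmo,Washer} -> Frame = 1*4 = 4, Hub = 3*2 = 6.
Iteration 3: components of {Frame,Hub} -> Housing = 4*1 = 4.
Iteration 4: components of {Housing} -> Ring = 4*3 = 12.
Iteration 5: no further components; recursion stops.

3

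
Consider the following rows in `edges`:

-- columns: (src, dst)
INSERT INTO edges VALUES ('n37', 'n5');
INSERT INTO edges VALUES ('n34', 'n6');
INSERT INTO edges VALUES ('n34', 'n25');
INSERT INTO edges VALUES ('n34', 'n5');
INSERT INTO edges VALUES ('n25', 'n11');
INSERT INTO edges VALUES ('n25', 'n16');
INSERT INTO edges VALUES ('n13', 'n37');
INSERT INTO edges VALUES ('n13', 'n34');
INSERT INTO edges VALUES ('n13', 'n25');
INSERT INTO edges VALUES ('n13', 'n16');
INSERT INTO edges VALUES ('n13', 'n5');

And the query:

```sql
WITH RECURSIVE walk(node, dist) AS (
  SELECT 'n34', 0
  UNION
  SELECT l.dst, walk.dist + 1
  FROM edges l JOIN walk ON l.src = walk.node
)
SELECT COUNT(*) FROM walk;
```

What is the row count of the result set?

6

Base: (n34, dist=0).
Iteration 1: edges from {n34} -> (n25, dist=1), (n5, dist=1), (n6, dist=1).
Iteration 2: edges from {n25,n5,n6} -> (n11, dist=2), (n16, dist=2).
Iteration 3: no outgoing edges from {n11,n16}; recursion stops.
Total rows emitted: 6.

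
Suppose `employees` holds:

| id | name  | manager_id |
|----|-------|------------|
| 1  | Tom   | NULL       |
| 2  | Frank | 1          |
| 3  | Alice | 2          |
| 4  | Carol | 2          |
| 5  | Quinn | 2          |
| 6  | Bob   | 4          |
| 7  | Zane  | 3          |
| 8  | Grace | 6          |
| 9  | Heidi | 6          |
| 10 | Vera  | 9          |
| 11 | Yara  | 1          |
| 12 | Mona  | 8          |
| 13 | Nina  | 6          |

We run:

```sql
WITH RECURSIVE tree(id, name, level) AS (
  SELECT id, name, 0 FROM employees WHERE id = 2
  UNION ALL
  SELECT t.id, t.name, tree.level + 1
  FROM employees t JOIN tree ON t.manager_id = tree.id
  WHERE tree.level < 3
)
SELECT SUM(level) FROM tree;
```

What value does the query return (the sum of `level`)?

Base: id=2 (Frank) at level 0.
Iteration 1: rows with manager_id in {2} -> Alice (id 3, level 1), Carol (id 4, level 1), Quinn (id 5, level 1).
Iteration 2: rows with manager_id in {3,4,5} -> Bob (id 6, level 2), Zane (id 7, level 2).
Iteration 3: rows with manager_id in {6,7} -> Grace (id 8, level 3), Heidi (id 9, level 3), Nina (id 13, level 3).
Iteration 4: level < 3 fails for all current rows; recursion stops.
SUM(level) = 0 + 1 + 1 + 1 + 2 + 2 + 3 + 3 + 3 = 16.

16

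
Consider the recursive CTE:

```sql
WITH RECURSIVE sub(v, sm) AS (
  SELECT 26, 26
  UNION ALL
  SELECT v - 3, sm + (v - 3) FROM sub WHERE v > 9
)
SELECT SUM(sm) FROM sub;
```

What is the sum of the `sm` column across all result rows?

560

Base: v=26, sm=26.
Iteration 1: 26 > 9 holds -> v = 26 - 3 = 23, sm = 26 + 23 = 49.
Iteration 2: 23 > 9 holds -> v = 23 - 3 = 20, sm = 49 + 20 = 69.
Iteration 3: 20 > 9 holds -> v = 20 - 3 = 17, sm = 69 + 17 = 86.
Iteration 4: 17 > 9 holds -> v = 17 - 3 = 14, sm = 86 + 14 = 100.
Iteration 5: 14 > 9 holds -> v = 14 - 3 = 11, sm = 100 + 11 = 111.
Iteration 6: 11 > 9 holds -> v = 11 - 3 = 8, sm = 111 + 8 = 119.
Iteration 7: 8 > 9 fails; recursion stops.
SUM(sm) = 26 + 49 + 69 + 86 + 100 + 111 + 119 = 560.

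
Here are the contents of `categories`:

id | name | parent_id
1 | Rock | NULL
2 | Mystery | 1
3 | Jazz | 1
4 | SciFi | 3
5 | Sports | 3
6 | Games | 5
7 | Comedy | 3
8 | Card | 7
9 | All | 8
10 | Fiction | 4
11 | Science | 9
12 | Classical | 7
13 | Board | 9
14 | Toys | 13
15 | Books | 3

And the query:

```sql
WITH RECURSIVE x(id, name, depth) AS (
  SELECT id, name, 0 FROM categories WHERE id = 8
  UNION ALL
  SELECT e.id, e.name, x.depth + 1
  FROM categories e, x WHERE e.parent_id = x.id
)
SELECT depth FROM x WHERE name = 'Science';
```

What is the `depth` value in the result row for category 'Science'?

Base: id=8 (Card) at depth 0.
Iteration 1: rows with parent_id in {8} -> All (id 9, depth 1).
Iteration 2: rows with parent_id in {9} -> Science (id 11, depth 2), Board (id 13, depth 2).
Iteration 3: rows with parent_id in {11,13} -> Toys (id 14, depth 3).
Iteration 4: no rows with parent_id in {14}; recursion stops.

2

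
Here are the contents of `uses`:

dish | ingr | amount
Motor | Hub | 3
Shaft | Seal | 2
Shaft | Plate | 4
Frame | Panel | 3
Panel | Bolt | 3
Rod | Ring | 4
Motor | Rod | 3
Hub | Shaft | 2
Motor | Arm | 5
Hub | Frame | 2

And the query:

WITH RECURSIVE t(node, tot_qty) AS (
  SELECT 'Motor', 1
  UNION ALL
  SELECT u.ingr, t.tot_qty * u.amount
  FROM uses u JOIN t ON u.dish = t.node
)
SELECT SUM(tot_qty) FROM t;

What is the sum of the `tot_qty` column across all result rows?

144

Base: (Motor, tot_qty=1).
Iteration 1: components of {Motor} -> Arm = 1*5 = 5, Hub = 1*3 = 3, Rod = 1*3 = 3.
Iteration 2: components of {Arm,Hub,Rod} -> Frame = 3*2 = 6, Ring = 3*4 = 12, Shaft = 3*2 = 6.
Iteration 3: components of {Frame,Ring,Shaft} -> Panel = 6*3 = 18, Plate = 6*4 = 24, Seal = 6*2 = 12.
Iteration 4: components of {Panel,Plate,Seal} -> Bolt = 18*3 = 54.
Iteration 5: no further components; recursion stops.
SUM(tot_qty) = 1 + 3 + 3 + 5 + 6 + 6 + 12 + 24 + 12 + 18 + 54 = 144.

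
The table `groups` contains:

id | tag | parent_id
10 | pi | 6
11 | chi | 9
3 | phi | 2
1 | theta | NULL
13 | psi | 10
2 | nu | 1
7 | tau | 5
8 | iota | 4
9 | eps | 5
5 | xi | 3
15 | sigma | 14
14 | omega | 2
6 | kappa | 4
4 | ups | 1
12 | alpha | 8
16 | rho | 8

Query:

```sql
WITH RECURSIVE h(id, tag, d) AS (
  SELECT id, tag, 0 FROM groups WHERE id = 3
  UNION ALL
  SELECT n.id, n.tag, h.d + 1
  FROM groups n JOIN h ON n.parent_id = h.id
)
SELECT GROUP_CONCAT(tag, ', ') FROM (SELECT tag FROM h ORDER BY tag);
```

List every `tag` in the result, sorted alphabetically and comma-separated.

chi, eps, phi, tau, xi

Base: id=3 (phi) at d 0.
Iteration 1: rows with parent_id in {3} -> xi (id 5, d 1).
Iteration 2: rows with parent_id in {5} -> tau (id 7, d 2), eps (id 9, d 2).
Iteration 3: rows with parent_id in {7,9} -> chi (id 11, d 3).
Iteration 4: no rows with parent_id in {11}; recursion stops.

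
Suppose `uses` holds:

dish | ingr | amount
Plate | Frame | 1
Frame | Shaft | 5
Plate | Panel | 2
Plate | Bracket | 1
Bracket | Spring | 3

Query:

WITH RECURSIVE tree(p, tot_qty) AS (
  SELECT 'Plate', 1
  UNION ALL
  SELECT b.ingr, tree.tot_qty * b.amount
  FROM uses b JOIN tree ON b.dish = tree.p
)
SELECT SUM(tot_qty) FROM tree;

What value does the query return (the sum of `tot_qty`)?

Base: (Plate, tot_qty=1).
Iteration 1: components of {Plate} -> Bracket = 1*1 = 1, Frame = 1*1 = 1, Panel = 1*2 = 2.
Iteration 2: components of {Bracket,Frame,Panel} -> Shaft = 1*5 = 5, Spring = 1*3 = 3.
Iteration 3: no further components; recursion stops.
SUM(tot_qty) = 1 + 1 + 2 + 1 + 5 + 3 = 13.

13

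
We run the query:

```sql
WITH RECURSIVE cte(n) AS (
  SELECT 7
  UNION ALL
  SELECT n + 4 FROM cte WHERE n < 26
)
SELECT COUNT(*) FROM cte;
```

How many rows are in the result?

6

Base: n=7.
Iteration 1: 7 < 26 holds -> n = 7 + 4 = 11.
Iteration 2: 11 < 26 holds -> n = 11 + 4 = 15.
Iteration 3: 15 < 26 holds -> n = 15 + 4 = 19.
Iteration 4: 19 < 26 holds -> n = 19 + 4 = 23.
Iteration 5: 23 < 26 holds -> n = 23 + 4 = 27.
Iteration 6: 27 < 26 fails; recursion stops.
Total rows emitted: 6.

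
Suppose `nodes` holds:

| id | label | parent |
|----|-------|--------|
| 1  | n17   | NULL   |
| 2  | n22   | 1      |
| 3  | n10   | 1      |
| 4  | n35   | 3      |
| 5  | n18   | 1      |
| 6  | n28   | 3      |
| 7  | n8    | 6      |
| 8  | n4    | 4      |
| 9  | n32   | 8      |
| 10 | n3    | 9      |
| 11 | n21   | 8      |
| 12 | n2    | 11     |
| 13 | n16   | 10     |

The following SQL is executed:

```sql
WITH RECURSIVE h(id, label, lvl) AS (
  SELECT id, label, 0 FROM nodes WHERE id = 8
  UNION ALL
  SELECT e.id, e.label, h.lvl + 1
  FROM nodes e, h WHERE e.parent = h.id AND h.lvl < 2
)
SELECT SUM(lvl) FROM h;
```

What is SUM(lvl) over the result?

6

Base: id=8 (n4) at lvl 0.
Iteration 1: rows with parent in {8} -> n32 (id 9, lvl 1), n21 (id 11, lvl 1).
Iteration 2: rows with parent in {9,11} -> n3 (id 10, lvl 2), n2 (id 12, lvl 2).
Iteration 3: lvl < 2 fails for all current rows; recursion stops.
SUM(lvl) = 0 + 1 + 1 + 2 + 2 = 6.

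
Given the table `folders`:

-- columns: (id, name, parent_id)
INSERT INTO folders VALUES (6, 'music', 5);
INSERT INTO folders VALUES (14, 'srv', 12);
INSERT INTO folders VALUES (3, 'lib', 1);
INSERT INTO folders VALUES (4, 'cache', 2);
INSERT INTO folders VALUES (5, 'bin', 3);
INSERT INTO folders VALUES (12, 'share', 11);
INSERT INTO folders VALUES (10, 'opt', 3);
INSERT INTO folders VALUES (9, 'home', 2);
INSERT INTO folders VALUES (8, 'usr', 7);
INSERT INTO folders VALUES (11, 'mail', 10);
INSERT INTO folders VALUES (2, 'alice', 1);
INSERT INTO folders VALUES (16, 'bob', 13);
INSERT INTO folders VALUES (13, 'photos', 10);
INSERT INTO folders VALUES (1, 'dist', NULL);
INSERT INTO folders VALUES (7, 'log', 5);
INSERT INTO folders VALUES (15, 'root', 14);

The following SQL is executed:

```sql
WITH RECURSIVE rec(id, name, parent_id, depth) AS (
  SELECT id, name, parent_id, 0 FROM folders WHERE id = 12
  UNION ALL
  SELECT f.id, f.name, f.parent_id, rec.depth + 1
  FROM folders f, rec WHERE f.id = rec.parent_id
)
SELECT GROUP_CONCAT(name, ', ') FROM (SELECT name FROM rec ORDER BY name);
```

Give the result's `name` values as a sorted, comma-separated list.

Base: id=12 (share), parent_id=11, depth 0.
Iteration 1: join on id=11 -> mail (id 11, parent_id=10, depth 1).
Iteration 2: join on id=10 -> opt (id 10, parent_id=3, depth 2).
Iteration 3: join on id=3 -> lib (id 3, parent_id=1, depth 3).
Iteration 4: join on id=1 -> dist (id 1, parent_id=NULL, depth 4).
Iteration 5: parent_id is NULL; no match; recursion stops.

dist, lib, mail, opt, share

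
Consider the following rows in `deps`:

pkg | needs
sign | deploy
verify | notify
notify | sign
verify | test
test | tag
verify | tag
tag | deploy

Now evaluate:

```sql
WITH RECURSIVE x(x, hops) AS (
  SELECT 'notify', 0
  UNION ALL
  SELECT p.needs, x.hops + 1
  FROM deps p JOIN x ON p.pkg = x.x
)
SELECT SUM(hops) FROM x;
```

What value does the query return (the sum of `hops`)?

3

Base: (notify, hops=0).
Iteration 1: edges from {notify} -> (sign, hops=1).
Iteration 2: edges from {sign} -> (deploy, hops=2).
Iteration 3: no outgoing edges from {deploy}; recursion stops.
SUM(hops) = 0 + 1 + 2 = 3.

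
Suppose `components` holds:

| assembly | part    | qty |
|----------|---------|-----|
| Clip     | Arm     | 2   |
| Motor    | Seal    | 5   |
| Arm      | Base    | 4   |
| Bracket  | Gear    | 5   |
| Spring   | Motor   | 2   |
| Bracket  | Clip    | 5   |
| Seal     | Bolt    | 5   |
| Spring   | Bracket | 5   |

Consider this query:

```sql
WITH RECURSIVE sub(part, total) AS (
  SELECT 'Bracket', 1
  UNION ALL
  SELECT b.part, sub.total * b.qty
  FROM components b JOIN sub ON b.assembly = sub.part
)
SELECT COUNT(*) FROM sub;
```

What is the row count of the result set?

5

Base: (Bracket, total=1).
Iteration 1: components of {Bracket} -> Clip = 1*5 = 5, Gear = 1*5 = 5.
Iteration 2: components of {Clip,Gear} -> Arm = 5*2 = 10.
Iteration 3: components of {Arm} -> Base = 10*4 = 40.
Iteration 4: no further components; recursion stops.
Total rows emitted: 5.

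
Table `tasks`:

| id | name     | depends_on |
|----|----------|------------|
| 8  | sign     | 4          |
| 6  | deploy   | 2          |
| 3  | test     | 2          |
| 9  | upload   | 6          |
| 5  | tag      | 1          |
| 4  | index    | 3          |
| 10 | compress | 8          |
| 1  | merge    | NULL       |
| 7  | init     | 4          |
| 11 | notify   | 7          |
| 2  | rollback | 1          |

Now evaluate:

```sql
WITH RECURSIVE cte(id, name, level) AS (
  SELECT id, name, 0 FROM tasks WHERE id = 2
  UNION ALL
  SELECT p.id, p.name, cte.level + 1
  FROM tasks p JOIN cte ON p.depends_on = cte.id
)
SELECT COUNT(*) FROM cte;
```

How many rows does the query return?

Base: id=2 (rollback) at level 0.
Iteration 1: rows with depends_on in {2} -> test (id 3, level 1), deploy (id 6, level 1).
Iteration 2: rows with depends_on in {3,6} -> index (id 4, level 2), upload (id 9, level 2).
Iteration 3: rows with depends_on in {4,9} -> init (id 7, level 3), sign (id 8, level 3).
Iteration 4: rows with depends_on in {7,8} -> compress (id 10, level 4), notify (id 11, level 4).
Iteration 5: no rows with depends_on in {10,11}; recursion stops.
Total rows emitted: 9.

9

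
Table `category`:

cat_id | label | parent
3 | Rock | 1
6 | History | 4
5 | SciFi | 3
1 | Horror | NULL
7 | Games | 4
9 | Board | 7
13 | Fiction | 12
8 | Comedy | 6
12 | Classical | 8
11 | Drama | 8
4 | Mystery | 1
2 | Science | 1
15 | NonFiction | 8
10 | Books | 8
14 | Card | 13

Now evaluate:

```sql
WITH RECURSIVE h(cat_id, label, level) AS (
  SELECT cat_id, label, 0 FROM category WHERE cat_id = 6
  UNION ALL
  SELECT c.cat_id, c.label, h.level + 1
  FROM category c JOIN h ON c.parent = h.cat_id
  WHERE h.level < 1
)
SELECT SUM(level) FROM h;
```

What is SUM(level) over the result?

Base: cat_id=6 (History) at level 0.
Iteration 1: rows with parent in {6} -> Comedy (id 8, level 1).
Iteration 2: level < 1 fails for all current rows; recursion stops.
SUM(level) = 0 + 1 = 1.

1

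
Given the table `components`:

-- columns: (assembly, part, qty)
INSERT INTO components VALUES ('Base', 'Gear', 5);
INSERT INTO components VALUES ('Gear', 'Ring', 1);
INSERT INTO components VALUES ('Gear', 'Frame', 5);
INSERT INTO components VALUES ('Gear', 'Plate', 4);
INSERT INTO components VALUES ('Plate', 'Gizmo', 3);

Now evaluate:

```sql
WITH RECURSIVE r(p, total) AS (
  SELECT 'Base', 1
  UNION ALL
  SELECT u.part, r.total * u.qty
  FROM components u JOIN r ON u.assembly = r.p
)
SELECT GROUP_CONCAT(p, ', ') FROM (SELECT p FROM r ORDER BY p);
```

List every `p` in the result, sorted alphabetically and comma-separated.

Base, Frame, Gear, Gizmo, Plate, Ring

Base: (Base, total=1).
Iteration 1: components of {Base} -> Gear = 1*5 = 5.
Iteration 2: components of {Gear} -> Frame = 5*5 = 25, Plate = 5*4 = 20, Ring = 5*1 = 5.
Iteration 3: components of {Frame,Plate,Ring} -> Gizmo = 20*3 = 60.
Iteration 4: no further components; recursion stops.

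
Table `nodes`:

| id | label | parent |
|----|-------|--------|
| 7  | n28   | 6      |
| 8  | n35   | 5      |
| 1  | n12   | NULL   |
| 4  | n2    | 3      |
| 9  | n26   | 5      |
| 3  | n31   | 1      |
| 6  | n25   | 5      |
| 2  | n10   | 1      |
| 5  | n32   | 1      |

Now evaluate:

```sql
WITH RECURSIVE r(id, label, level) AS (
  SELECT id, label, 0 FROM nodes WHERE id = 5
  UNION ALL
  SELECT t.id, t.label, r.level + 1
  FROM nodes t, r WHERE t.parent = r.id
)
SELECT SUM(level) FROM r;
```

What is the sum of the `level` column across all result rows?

Base: id=5 (n32) at level 0.
Iteration 1: rows with parent in {5} -> n25 (id 6, level 1), n35 (id 8, level 1), n26 (id 9, level 1).
Iteration 2: rows with parent in {6,8,9} -> n28 (id 7, level 2).
Iteration 3: no rows with parent in {7}; recursion stops.
SUM(level) = 0 + 1 + 1 + 1 + 2 = 5.

5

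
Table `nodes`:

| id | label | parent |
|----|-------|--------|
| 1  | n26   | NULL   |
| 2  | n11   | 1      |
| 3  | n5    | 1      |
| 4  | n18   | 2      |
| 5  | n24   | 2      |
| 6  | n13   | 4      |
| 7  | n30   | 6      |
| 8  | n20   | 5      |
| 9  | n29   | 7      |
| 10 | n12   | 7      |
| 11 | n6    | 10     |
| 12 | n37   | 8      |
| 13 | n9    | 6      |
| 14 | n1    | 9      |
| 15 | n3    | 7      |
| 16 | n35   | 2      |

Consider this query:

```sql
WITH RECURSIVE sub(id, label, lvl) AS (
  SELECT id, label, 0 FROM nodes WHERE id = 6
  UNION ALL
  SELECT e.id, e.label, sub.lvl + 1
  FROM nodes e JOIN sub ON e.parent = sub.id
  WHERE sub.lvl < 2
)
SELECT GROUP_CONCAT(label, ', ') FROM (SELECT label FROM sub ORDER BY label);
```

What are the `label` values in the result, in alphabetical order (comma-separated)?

n12, n13, n29, n3, n30, n9

Base: id=6 (n13) at lvl 0.
Iteration 1: rows with parent in {6} -> n30 (id 7, lvl 1), n9 (id 13, lvl 1).
Iteration 2: rows with parent in {7,13} -> n29 (id 9, lvl 2), n12 (id 10, lvl 2), n3 (id 15, lvl 2).
Iteration 3: lvl < 2 fails for all current rows; recursion stops.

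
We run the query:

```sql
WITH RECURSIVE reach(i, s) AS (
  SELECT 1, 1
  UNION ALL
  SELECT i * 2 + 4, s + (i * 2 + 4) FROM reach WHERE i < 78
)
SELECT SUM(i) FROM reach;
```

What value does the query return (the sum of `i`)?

Base: i=1, s=1.
Iteration 1: 1 < 78 holds -> i = 1 * 2 + 4 = 6, s = 1 + 6 = 7.
Iteration 2: 6 < 78 holds -> i = 6 * 2 + 4 = 16, s = 7 + 16 = 23.
Iteration 3: 16 < 78 holds -> i = 16 * 2 + 4 = 36, s = 23 + 36 = 59.
Iteration 4: 36 < 78 holds -> i = 36 * 2 + 4 = 76, s = 59 + 76 = 135.
Iteration 5: 76 < 78 holds -> i = 76 * 2 + 4 = 156, s = 135 + 156 = 291.
Iteration 6: 156 < 78 fails; recursion stops.
SUM(i) = 1 + 6 + 16 + 36 + 76 + 156 = 291.

291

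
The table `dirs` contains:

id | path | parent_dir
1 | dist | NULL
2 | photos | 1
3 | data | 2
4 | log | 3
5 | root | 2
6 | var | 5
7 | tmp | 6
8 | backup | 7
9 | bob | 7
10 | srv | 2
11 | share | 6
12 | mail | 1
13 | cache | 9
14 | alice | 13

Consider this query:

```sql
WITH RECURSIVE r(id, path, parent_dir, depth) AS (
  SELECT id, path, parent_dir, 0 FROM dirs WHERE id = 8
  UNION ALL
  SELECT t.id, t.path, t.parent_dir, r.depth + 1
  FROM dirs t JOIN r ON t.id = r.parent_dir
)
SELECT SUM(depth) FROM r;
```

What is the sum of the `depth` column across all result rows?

Base: id=8 (backup), parent_dir=7, depth 0.
Iteration 1: join on id=7 -> tmp (id 7, parent_dir=6, depth 1).
Iteration 2: join on id=6 -> var (id 6, parent_dir=5, depth 2).
Iteration 3: join on id=5 -> root (id 5, parent_dir=2, depth 3).
Iteration 4: join on id=2 -> photos (id 2, parent_dir=1, depth 4).
Iteration 5: join on id=1 -> dist (id 1, parent_dir=NULL, depth 5).
Iteration 6: parent_dir is NULL; no match; recursion stops.
SUM(depth) = 0 + 1 + 2 + 3 + 4 + 5 = 15.

15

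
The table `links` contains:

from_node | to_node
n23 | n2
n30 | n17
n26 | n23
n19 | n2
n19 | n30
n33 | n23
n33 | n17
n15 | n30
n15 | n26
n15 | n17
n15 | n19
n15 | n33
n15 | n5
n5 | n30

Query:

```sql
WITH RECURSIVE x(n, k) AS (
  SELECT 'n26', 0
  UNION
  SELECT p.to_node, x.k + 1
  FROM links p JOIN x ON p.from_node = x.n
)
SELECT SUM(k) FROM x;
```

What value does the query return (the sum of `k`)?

Base: (n26, k=0).
Iteration 1: edges from {n26} -> (n23, k=1).
Iteration 2: edges from {n23} -> (n2, k=2).
Iteration 3: no outgoing edges from {n2}; recursion stops.
SUM(k) = 0 + 1 + 2 = 3.

3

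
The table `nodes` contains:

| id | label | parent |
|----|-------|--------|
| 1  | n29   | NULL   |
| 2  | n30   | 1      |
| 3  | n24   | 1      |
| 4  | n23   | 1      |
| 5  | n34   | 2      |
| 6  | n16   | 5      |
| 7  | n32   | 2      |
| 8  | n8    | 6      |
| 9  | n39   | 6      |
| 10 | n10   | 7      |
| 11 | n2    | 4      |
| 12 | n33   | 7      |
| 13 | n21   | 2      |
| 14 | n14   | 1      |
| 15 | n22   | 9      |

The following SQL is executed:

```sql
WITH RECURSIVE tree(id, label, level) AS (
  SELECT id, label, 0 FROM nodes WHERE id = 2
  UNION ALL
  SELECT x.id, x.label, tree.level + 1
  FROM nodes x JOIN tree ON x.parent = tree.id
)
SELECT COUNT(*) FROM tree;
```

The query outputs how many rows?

10

Base: id=2 (n30) at level 0.
Iteration 1: rows with parent in {2} -> n34 (id 5, level 1), n32 (id 7, level 1), n21 (id 13, level 1).
Iteration 2: rows with parent in {5,7,13} -> n16 (id 6, level 2), n10 (id 10, level 2), n33 (id 12, level 2).
Iteration 3: rows with parent in {6,10,12} -> n8 (id 8, level 3), n39 (id 9, level 3).
Iteration 4: rows with parent in {8,9} -> n22 (id 15, level 4).
Iteration 5: no rows with parent in {15}; recursion stops.
Total rows emitted: 10.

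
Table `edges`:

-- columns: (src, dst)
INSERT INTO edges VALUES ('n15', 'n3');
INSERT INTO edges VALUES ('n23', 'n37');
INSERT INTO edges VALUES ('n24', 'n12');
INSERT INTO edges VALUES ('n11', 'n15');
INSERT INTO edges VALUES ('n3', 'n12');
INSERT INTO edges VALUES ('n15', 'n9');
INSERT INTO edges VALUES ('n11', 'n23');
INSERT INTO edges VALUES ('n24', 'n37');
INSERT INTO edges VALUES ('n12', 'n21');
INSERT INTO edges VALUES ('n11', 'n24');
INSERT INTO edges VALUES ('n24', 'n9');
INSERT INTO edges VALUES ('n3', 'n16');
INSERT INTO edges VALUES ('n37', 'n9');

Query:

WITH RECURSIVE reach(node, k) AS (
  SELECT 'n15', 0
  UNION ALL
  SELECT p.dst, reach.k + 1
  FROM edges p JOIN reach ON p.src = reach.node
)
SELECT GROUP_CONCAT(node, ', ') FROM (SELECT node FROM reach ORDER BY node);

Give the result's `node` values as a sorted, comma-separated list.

Base: (n15, k=0).
Iteration 1: edges from {n15} -> (n3, k=1), (n9, k=1).
Iteration 2: edges from {n3,n9} -> (n12, k=2), (n16, k=2).
Iteration 3: edges from {n12,n16} -> (n21, k=3).
Iteration 4: no outgoing edges from {n21}; recursion stops.

n12, n15, n16, n21, n3, n9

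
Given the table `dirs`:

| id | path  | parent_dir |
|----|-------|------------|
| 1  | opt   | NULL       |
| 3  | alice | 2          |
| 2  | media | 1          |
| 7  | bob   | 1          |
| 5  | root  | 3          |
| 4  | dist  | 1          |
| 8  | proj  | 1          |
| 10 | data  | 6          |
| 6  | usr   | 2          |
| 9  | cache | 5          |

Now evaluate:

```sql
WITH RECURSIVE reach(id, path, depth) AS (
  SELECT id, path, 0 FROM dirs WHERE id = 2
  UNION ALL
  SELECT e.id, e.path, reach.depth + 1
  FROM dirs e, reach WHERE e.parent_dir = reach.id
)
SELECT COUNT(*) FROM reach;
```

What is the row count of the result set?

Base: id=2 (media) at depth 0.
Iteration 1: rows with parent_dir in {2} -> alice (id 3, depth 1), usr (id 6, depth 1).
Iteration 2: rows with parent_dir in {3,6} -> root (id 5, depth 2), data (id 10, depth 2).
Iteration 3: rows with parent_dir in {5,10} -> cache (id 9, depth 3).
Iteration 4: no rows with parent_dir in {9}; recursion stops.
Total rows emitted: 6.

6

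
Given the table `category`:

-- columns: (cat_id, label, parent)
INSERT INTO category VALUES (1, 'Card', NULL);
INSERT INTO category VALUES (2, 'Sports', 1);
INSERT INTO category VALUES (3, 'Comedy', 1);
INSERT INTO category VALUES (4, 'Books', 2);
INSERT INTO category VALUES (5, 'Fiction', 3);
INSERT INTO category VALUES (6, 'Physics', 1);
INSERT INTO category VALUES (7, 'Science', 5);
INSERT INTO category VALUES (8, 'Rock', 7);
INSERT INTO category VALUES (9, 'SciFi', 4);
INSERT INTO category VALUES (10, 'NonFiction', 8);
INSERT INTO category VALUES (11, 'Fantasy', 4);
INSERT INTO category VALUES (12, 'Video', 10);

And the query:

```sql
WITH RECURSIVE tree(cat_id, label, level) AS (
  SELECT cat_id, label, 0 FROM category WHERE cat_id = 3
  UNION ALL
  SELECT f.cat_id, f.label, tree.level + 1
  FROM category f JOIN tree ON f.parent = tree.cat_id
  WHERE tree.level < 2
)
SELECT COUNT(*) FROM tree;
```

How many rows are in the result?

3

Base: cat_id=3 (Comedy) at level 0.
Iteration 1: rows with parent in {3} -> Fiction (id 5, level 1).
Iteration 2: rows with parent in {5} -> Science (id 7, level 2).
Iteration 3: level < 2 fails for all current rows; recursion stops.
Total rows emitted: 3.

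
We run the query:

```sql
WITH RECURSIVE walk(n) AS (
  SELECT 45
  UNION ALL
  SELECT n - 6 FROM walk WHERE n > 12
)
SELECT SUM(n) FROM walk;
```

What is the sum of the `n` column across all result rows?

Base: n=45.
Iteration 1: 45 > 12 holds -> n = 45 - 6 = 39.
Iteration 2: 39 > 12 holds -> n = 39 - 6 = 33.
Iteration 3: 33 > 12 holds -> n = 33 - 6 = 27.
Iteration 4: 27 > 12 holds -> n = 27 - 6 = 21.
Iteration 5: 21 > 12 holds -> n = 21 - 6 = 15.
Iteration 6: 15 > 12 holds -> n = 15 - 6 = 9.
Iteration 7: 9 > 12 fails; recursion stops.
SUM(n) = 45 + 39 + 33 + 27 + 21 + 15 + 9 = 189.

189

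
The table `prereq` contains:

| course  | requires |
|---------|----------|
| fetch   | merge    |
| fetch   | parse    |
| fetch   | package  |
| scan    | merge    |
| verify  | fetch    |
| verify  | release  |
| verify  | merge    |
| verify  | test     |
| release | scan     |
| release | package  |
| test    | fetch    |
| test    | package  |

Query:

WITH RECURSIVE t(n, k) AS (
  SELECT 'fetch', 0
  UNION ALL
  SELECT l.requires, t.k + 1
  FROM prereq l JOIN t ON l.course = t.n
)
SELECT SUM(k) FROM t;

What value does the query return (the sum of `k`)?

Base: (fetch, k=0).
Iteration 1: edges from {fetch} -> (merge, k=1), (package, k=1), (parse, k=1).
Iteration 2: no outgoing edges from {merge,package,parse}; recursion stops.
SUM(k) = 0 + 1 + 1 + 1 = 3.

3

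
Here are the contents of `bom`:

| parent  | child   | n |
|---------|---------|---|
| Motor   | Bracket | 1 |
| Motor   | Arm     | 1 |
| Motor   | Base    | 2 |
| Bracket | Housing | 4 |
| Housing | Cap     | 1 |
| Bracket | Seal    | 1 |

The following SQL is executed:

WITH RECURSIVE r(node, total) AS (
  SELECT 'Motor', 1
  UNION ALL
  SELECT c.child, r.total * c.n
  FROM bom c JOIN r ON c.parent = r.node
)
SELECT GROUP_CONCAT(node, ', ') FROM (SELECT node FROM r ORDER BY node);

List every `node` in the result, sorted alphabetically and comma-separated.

Base: (Motor, total=1).
Iteration 1: components of {Motor} -> Arm = 1*1 = 1, Base = 1*2 = 2, Bracket = 1*1 = 1.
Iteration 2: components of {Arm,Base,Bracket} -> Housing = 1*4 = 4, Seal = 1*1 = 1.
Iteration 3: components of {Housing,Seal} -> Cap = 4*1 = 4.
Iteration 4: no further components; recursion stops.

Arm, Base, Bracket, Cap, Housing, Motor, Seal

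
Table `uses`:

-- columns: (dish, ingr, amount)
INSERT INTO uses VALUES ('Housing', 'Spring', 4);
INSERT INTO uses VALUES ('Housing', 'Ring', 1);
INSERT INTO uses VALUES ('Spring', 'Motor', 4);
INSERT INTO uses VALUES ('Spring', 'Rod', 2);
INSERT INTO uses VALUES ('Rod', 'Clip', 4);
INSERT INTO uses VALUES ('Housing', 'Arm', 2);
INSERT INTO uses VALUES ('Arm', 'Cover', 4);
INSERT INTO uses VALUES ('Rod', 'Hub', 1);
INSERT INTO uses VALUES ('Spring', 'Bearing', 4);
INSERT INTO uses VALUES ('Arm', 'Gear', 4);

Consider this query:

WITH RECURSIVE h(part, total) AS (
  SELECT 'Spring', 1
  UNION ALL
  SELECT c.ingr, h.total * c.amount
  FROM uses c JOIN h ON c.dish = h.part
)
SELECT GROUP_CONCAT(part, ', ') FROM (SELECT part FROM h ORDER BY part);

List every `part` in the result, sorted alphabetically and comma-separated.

Bearing, Clip, Hub, Motor, Rod, Spring

Base: (Spring, total=1).
Iteration 1: components of {Spring} -> Bearing = 1*4 = 4, Motor = 1*4 = 4, Rod = 1*2 = 2.
Iteration 2: components of {Bearing,Motor,Rod} -> Clip = 2*4 = 8, Hub = 2*1 = 2.
Iteration 3: no further components; recursion stops.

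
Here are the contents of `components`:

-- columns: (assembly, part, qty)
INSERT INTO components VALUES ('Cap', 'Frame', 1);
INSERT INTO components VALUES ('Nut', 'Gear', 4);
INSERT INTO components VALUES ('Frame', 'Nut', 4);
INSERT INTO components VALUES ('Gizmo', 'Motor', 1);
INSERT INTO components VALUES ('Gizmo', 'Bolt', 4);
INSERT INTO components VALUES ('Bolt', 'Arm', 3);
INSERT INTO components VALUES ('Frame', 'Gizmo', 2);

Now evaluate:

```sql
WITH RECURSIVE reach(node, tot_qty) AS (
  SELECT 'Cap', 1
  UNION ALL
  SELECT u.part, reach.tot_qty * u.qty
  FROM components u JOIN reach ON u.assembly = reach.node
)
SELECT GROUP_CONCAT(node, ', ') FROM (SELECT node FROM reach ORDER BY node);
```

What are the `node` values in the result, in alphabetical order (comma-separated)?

Base: (Cap, tot_qty=1).
Iteration 1: components of {Cap} -> Frame = 1*1 = 1.
Iteration 2: components of {Frame} -> Gizmo = 1*2 = 2, Nut = 1*4 = 4.
Iteration 3: components of {Gizmo,Nut} -> Bolt = 2*4 = 8, Gear = 4*4 = 16, Motor = 2*1 = 2.
Iteration 4: components of {Bolt,Gear,Motor} -> Arm = 8*3 = 24.
Iteration 5: no further components; recursion stops.

Arm, Bolt, Cap, Frame, Gear, Gizmo, Motor, Nut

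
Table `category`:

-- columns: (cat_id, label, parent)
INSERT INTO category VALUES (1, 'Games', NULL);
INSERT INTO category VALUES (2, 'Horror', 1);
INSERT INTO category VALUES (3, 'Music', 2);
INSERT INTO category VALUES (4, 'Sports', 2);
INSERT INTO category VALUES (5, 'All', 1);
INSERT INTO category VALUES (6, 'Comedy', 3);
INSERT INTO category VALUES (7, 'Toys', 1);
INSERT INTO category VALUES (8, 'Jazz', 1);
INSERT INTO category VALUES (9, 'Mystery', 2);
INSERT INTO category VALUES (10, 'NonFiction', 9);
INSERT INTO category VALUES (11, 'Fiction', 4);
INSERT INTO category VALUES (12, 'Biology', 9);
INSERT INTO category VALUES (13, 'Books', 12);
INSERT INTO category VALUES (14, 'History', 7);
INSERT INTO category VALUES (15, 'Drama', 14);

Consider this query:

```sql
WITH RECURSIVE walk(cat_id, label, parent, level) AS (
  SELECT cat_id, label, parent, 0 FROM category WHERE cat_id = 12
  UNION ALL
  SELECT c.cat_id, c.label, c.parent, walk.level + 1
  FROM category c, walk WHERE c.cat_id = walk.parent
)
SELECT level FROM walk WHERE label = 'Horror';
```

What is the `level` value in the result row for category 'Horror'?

2

Base: cat_id=12 (Biology), parent=9, level 0.
Iteration 1: join on cat_id=9 -> Mystery (id 9, parent=2, level 1).
Iteration 2: join on cat_id=2 -> Horror (id 2, parent=1, level 2).
Iteration 3: join on cat_id=1 -> Games (id 1, parent=NULL, level 3).
Iteration 4: parent is NULL; no match; recursion stops.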